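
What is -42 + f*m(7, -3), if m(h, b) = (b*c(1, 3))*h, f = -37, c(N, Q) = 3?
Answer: 2289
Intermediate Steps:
m(h, b) = 3*b*h (m(h, b) = (b*3)*h = (3*b)*h = 3*b*h)
-42 + f*m(7, -3) = -42 - 111*(-3)*7 = -42 - 37*(-63) = -42 + 2331 = 2289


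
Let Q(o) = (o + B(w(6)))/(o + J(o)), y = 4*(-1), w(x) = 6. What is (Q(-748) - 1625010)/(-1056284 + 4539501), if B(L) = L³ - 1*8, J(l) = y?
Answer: -305501745/654844796 ≈ -0.46653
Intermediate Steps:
y = -4
J(l) = -4
B(L) = -8 + L³ (B(L) = L³ - 8 = -8 + L³)
Q(o) = (208 + o)/(-4 + o) (Q(o) = (o + (-8 + 6³))/(o - 4) = (o + (-8 + 216))/(-4 + o) = (o + 208)/(-4 + o) = (208 + o)/(-4 + o))
(Q(-748) - 1625010)/(-1056284 + 4539501) = ((208 - 748)/(-4 - 748) - 1625010)/(-1056284 + 4539501) = (-540/(-752) - 1625010)/3483217 = (-1/752*(-540) - 1625010)*(1/3483217) = (135/188 - 1625010)*(1/3483217) = -305501745/188*1/3483217 = -305501745/654844796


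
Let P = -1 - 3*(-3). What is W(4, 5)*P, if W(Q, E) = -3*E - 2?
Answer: -136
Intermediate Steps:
W(Q, E) = -2 - 3*E
P = 8 (P = -1 + 9 = 8)
W(4, 5)*P = (-2 - 3*5)*8 = (-2 - 15)*8 = -17*8 = -136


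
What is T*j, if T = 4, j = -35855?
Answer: -143420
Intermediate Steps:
T*j = 4*(-35855) = -143420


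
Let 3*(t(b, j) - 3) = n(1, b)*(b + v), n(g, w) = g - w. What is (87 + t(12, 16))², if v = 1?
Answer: 16129/9 ≈ 1792.1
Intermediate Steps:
t(b, j) = 3 + (1 + b)*(1 - b)/3 (t(b, j) = 3 + ((1 - b)*(b + 1))/3 = 3 + ((1 - b)*(1 + b))/3 = 3 + ((1 + b)*(1 - b))/3 = 3 + (1 + b)*(1 - b)/3)
(87 + t(12, 16))² = (87 + (10/3 - ⅓*12²))² = (87 + (10/3 - ⅓*144))² = (87 + (10/3 - 48))² = (87 - 134/3)² = (127/3)² = 16129/9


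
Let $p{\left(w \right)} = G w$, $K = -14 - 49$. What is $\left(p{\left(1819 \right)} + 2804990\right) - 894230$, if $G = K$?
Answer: $1796163$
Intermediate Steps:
$K = -63$ ($K = -14 - 49 = -63$)
$G = -63$
$p{\left(w \right)} = - 63 w$
$\left(p{\left(1819 \right)} + 2804990\right) - 894230 = \left(\left(-63\right) 1819 + 2804990\right) - 894230 = \left(-114597 + 2804990\right) - 894230 = 2690393 - 894230 = 1796163$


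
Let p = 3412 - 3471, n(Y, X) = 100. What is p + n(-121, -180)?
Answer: 41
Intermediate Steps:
p = -59
p + n(-121, -180) = -59 + 100 = 41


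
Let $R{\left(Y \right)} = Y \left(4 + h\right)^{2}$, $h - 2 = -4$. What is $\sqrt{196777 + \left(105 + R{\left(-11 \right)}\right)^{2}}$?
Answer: $\sqrt{200498} \approx 447.77$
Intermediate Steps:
$h = -2$ ($h = 2 - 4 = -2$)
$R{\left(Y \right)} = 4 Y$ ($R{\left(Y \right)} = Y \left(4 - 2\right)^{2} = Y 2^{2} = Y 4 = 4 Y$)
$\sqrt{196777 + \left(105 + R{\left(-11 \right)}\right)^{2}} = \sqrt{196777 + \left(105 + 4 \left(-11\right)\right)^{2}} = \sqrt{196777 + \left(105 - 44\right)^{2}} = \sqrt{196777 + 61^{2}} = \sqrt{196777 + 3721} = \sqrt{200498}$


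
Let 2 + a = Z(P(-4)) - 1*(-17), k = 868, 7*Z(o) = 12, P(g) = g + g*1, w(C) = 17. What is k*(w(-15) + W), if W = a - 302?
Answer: -232872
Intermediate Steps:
P(g) = 2*g (P(g) = g + g = 2*g)
Z(o) = 12/7 (Z(o) = (⅐)*12 = 12/7)
a = 117/7 (a = -2 + (12/7 - 1*(-17)) = -2 + (12/7 + 17) = -2 + 131/7 = 117/7 ≈ 16.714)
W = -1997/7 (W = 117/7 - 302 = -1997/7 ≈ -285.29)
k*(w(-15) + W) = 868*(17 - 1997/7) = 868*(-1878/7) = -232872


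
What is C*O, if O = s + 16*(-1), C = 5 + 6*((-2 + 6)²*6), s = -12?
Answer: -16268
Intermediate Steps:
C = 581 (C = 5 + 6*(4²*6) = 5 + 6*(16*6) = 5 + 6*96 = 5 + 576 = 581)
O = -28 (O = -12 + 16*(-1) = -12 - 16 = -28)
C*O = 581*(-28) = -16268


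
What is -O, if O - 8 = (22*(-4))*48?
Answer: 4216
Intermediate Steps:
O = -4216 (O = 8 + (22*(-4))*48 = 8 - 88*48 = 8 - 4224 = -4216)
-O = -1*(-4216) = 4216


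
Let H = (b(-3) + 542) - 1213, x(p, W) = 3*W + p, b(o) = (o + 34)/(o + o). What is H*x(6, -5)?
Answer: 12171/2 ≈ 6085.5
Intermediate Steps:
b(o) = (34 + o)/(2*o) (b(o) = (34 + o)/((2*o)) = (34 + o)*(1/(2*o)) = (34 + o)/(2*o))
x(p, W) = p + 3*W
H = -4057/6 (H = ((½)*(34 - 3)/(-3) + 542) - 1213 = ((½)*(-⅓)*31 + 542) - 1213 = (-31/6 + 542) - 1213 = 3221/6 - 1213 = -4057/6 ≈ -676.17)
H*x(6, -5) = -4057*(6 + 3*(-5))/6 = -4057*(6 - 15)/6 = -4057/6*(-9) = 12171/2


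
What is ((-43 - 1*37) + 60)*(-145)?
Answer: 2900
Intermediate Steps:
((-43 - 1*37) + 60)*(-145) = ((-43 - 37) + 60)*(-145) = (-80 + 60)*(-145) = -20*(-145) = 2900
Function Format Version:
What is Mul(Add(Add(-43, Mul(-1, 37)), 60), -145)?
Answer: 2900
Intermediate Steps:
Mul(Add(Add(-43, Mul(-1, 37)), 60), -145) = Mul(Add(Add(-43, -37), 60), -145) = Mul(Add(-80, 60), -145) = Mul(-20, -145) = 2900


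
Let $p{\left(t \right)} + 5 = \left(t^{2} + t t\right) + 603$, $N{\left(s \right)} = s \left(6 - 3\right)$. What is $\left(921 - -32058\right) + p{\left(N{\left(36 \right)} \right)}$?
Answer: $56905$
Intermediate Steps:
$N{\left(s \right)} = 3 s$ ($N{\left(s \right)} = s 3 = 3 s$)
$p{\left(t \right)} = 598 + 2 t^{2}$ ($p{\left(t \right)} = -5 + \left(\left(t^{2} + t t\right) + 603\right) = -5 + \left(\left(t^{2} + t^{2}\right) + 603\right) = -5 + \left(2 t^{2} + 603\right) = -5 + \left(603 + 2 t^{2}\right) = 598 + 2 t^{2}$)
$\left(921 - -32058\right) + p{\left(N{\left(36 \right)} \right)} = \left(921 - -32058\right) + \left(598 + 2 \left(3 \cdot 36\right)^{2}\right) = \left(921 + 32058\right) + \left(598 + 2 \cdot 108^{2}\right) = 32979 + \left(598 + 2 \cdot 11664\right) = 32979 + \left(598 + 23328\right) = 32979 + 23926 = 56905$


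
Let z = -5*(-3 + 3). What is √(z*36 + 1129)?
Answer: √1129 ≈ 33.601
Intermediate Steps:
z = 0 (z = -5*0 = 0)
√(z*36 + 1129) = √(0*36 + 1129) = √(0 + 1129) = √1129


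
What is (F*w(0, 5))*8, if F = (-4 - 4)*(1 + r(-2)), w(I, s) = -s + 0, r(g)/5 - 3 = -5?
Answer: -2880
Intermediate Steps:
r(g) = -10 (r(g) = 15 + 5*(-5) = 15 - 25 = -10)
w(I, s) = -s
F = 72 (F = (-4 - 4)*(1 - 10) = -8*(-9) = 72)
(F*w(0, 5))*8 = (72*(-1*5))*8 = (72*(-5))*8 = -360*8 = -2880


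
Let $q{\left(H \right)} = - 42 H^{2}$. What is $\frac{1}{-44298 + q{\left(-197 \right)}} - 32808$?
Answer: $- \frac{54929647009}{1674276} \approx -32808.0$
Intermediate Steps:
$\frac{1}{-44298 + q{\left(-197 \right)}} - 32808 = \frac{1}{-44298 - 42 \left(-197\right)^{2}} - 32808 = \frac{1}{-44298 - 1629978} - 32808 = \frac{1}{-1674276} - 32808 = - \frac{1}{1674276} - 32808 = - \frac{54929647009}{1674276}$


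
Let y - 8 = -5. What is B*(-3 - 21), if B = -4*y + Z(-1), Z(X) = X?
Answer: 312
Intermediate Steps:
y = 3 (y = 8 - 5 = 3)
B = -13 (B = -4*3 - 1 = -12 - 1 = -13)
B*(-3 - 21) = -13*(-3 - 21) = -13*(-24) = 312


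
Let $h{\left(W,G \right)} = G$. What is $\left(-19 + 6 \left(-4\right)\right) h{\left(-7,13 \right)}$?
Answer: $-559$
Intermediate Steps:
$\left(-19 + 6 \left(-4\right)\right) h{\left(-7,13 \right)} = \left(-19 + 6 \left(-4\right)\right) 13 = \left(-19 - 24\right) 13 = \left(-43\right) 13 = -559$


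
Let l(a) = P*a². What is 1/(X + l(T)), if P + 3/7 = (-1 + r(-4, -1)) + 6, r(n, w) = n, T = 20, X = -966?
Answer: -7/5162 ≈ -0.0013561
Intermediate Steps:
P = 4/7 (P = -3/7 + ((-1 - 4) + 6) = -3/7 + (-5 + 6) = -3/7 + 1 = 4/7 ≈ 0.57143)
l(a) = 4*a²/7
1/(X + l(T)) = 1/(-966 + (4/7)*20²) = 1/(-966 + (4/7)*400) = 1/(-966 + 1600/7) = 1/(-5162/7) = -7/5162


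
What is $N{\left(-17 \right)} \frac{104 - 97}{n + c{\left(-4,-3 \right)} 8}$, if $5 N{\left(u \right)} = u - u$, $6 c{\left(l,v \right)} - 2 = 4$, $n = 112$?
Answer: $0$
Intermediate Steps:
$c{\left(l,v \right)} = 1$ ($c{\left(l,v \right)} = \frac{1}{3} + \frac{1}{6} \cdot 4 = \frac{1}{3} + \frac{2}{3} = 1$)
$N{\left(u \right)} = 0$ ($N{\left(u \right)} = \frac{u - u}{5} = \frac{1}{5} \cdot 0 = 0$)
$N{\left(-17 \right)} \frac{104 - 97}{n + c{\left(-4,-3 \right)} 8} = 0 \frac{104 - 97}{112 + 1 \cdot 8} = 0 \frac{7}{112 + 8} = 0 \cdot \frac{7}{120} = 0$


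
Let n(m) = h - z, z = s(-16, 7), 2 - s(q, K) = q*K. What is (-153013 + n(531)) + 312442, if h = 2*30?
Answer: 159375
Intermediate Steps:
h = 60
s(q, K) = 2 - K*q (s(q, K) = 2 - q*K = 2 - K*q)
z = 114 (z = 2 - 1*7*(-16) = 2 + 112 = 114)
n(m) = -54 (n(m) = 60 - 1*114 = 60 - 114 = -54)
(-153013 + n(531)) + 312442 = (-153013 - 54) + 312442 = -153067 + 312442 = 159375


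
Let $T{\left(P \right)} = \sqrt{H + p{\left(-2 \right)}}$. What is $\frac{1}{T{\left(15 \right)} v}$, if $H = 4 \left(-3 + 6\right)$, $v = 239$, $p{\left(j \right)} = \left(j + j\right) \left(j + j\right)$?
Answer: $\frac{\sqrt{7}}{3346} \approx 0.00079072$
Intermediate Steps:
$p{\left(j \right)} = 4 j^{2}$ ($p{\left(j \right)} = 2 j 2 j = 4 j^{2}$)
$H = 12$ ($H = 4 \cdot 3 = 12$)
$T{\left(P \right)} = 2 \sqrt{7}$ ($T{\left(P \right)} = \sqrt{12 + 4 \left(-2\right)^{2}} = \sqrt{12 + 4 \cdot 4} = \sqrt{12 + 16} = \sqrt{28} = 2 \sqrt{7}$)
$\frac{1}{T{\left(15 \right)} v} = \frac{1}{2 \sqrt{7} \cdot 239} = \frac{1}{478 \sqrt{7}} = \frac{\sqrt{7}}{3346}$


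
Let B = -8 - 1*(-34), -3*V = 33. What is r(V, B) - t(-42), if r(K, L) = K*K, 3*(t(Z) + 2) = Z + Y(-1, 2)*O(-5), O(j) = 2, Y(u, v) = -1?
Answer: 413/3 ≈ 137.67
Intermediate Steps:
V = -11 (V = -⅓*33 = -11)
t(Z) = -8/3 + Z/3 (t(Z) = -2 + (Z - 1*2)/3 = -2 + (Z - 2)/3 = -2 + (-2 + Z)/3 = -2 + (-⅔ + Z/3) = -8/3 + Z/3)
B = 26 (B = -8 + 34 = 26)
r(K, L) = K²
r(V, B) - t(-42) = (-11)² - (-8/3 + (⅓)*(-42)) = 121 - (-8/3 - 14) = 121 - 1*(-50/3) = 121 + 50/3 = 413/3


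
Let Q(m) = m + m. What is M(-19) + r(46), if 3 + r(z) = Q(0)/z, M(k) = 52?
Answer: 49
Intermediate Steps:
Q(m) = 2*m
r(z) = -3 (r(z) = -3 + (2*0)/z = -3 + 0/z = -3 + 0 = -3)
M(-19) + r(46) = 52 - 3 = 49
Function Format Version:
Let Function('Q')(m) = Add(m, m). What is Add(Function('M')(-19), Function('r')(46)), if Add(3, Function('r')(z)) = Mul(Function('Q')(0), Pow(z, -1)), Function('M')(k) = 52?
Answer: 49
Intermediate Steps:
Function('Q')(m) = Mul(2, m)
Function('r')(z) = -3 (Function('r')(z) = Add(-3, Mul(Mul(2, 0), Pow(z, -1))) = Add(-3, Mul(0, Pow(z, -1))) = Add(-3, 0) = -3)
Add(Function('M')(-19), Function('r')(46)) = Add(52, -3) = 49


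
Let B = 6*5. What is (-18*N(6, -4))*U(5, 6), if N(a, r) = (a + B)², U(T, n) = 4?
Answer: -93312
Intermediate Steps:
B = 30
N(a, r) = (30 + a)² (N(a, r) = (a + 30)² = (30 + a)²)
(-18*N(6, -4))*U(5, 6) = -18*(30 + 6)²*4 = -18*36²*4 = -18*1296*4 = -23328*4 = -93312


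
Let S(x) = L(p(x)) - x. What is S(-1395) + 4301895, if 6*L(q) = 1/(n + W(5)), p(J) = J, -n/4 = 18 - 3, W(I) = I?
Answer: 1420085699/330 ≈ 4.3033e+6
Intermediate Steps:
n = -60 (n = -4*(18 - 3) = -4*15 = -60)
L(q) = -1/330 (L(q) = 1/(6*(-60 + 5)) = (1/6)/(-55) = (1/6)*(-1/55) = -1/330)
S(x) = -1/330 - x
S(-1395) + 4301895 = (-1/330 - 1*(-1395)) + 4301895 = (-1/330 + 1395) + 4301895 = 460349/330 + 4301895 = 1420085699/330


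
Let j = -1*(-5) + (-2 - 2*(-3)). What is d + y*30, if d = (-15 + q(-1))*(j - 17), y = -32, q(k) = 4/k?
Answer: -808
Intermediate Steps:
j = 9 (j = 5 + (-2 + 6) = 5 + 4 = 9)
d = 152 (d = (-15 + 4/(-1))*(9 - 17) = (-15 + 4*(-1))*(-8) = (-15 - 4)*(-8) = -19*(-8) = 152)
d + y*30 = 152 - 32*30 = 152 - 960 = -808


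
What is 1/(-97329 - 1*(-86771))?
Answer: -1/10558 ≈ -9.4715e-5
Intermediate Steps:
1/(-97329 - 1*(-86771)) = 1/(-97329 + 86771) = 1/(-10558) = -1/10558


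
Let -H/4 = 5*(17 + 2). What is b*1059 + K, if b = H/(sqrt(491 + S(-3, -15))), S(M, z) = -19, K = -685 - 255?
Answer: -940 - 100605*sqrt(118)/59 ≈ -19463.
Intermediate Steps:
K = -940
H = -380 (H = -20*(17 + 2) = -20*19 = -4*95 = -380)
b = -95*sqrt(118)/59 (b = -380/sqrt(491 - 19) = -380*sqrt(118)/236 = -95*sqrt(118)/59 ≈ -17.491)
b*1059 + K = -95*sqrt(118)/59*1059 - 940 = -100605*sqrt(118)/59 - 940 = -940 - 100605*sqrt(118)/59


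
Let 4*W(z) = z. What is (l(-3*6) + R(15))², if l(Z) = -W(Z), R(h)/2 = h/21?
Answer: 6889/196 ≈ 35.148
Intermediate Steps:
R(h) = 2*h/21 (R(h) = 2*(h/21) = 2*h/21)
W(z) = z/4
l(Z) = -Z/4
(l(-3*6) + R(15))² = (-(-3)*6/4 + (2/21)*15)² = (-¼*(-18) + 10/7)² = (9/2 + 10/7)² = (83/14)² = 6889/196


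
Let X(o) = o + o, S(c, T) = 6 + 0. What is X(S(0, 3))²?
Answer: 144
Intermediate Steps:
S(c, T) = 6
X(o) = 2*o
X(S(0, 3))² = (2*6)² = 12² = 144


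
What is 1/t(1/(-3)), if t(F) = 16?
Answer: 1/16 ≈ 0.062500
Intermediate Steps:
1/t(1/(-3)) = 1/16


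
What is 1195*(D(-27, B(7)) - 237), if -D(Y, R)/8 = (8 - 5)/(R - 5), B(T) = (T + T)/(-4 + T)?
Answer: -197175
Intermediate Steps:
B(T) = 2*T/(-4 + T) (B(T) = (2*T)/(-4 + T) = 2*T/(-4 + T))
D(Y, R) = -24/(-5 + R) (D(Y, R) = -8*(8 - 5)/(R - 5) = -24/(-5 + R))
1195*(D(-27, B(7)) - 237) = 1195*(-24/(-5 + 2*7/(-4 + 7)) - 237) = 1195*(-24/(-5 + 2*7/3) - 237) = 1195*(-24/(-5 + 2*7*(1/3)) - 237) = 1195*(-24/(-5 + 14/3) - 237) = 1195*(-24/(-1/3) - 237) = 1195*(-24*(-3) - 237) = 1195*(72 - 237) = 1195*(-165) = -197175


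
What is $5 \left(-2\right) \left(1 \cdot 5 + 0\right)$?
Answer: $-50$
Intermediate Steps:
$5 \left(-2\right) \left(1 \cdot 5 + 0\right) = - 10 \left(5 + 0\right) = \left(-10\right) 5 = -50$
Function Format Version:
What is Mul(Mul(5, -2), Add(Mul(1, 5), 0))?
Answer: -50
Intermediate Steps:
Mul(Mul(5, -2), Add(Mul(1, 5), 0)) = Mul(-10, Add(5, 0)) = Mul(-10, 5) = -50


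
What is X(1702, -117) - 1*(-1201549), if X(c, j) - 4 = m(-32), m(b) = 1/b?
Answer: 38449695/32 ≈ 1.2016e+6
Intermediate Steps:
X(c, j) = 127/32 (X(c, j) = 4 + 1/(-32) = 4 - 1/32 = 127/32)
X(1702, -117) - 1*(-1201549) = 127/32 - 1*(-1201549) = 127/32 + 1201549 = 38449695/32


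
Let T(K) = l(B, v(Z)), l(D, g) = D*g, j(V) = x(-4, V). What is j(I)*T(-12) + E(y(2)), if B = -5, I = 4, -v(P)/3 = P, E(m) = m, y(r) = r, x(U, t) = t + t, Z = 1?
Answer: 122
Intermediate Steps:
x(U, t) = 2*t
v(P) = -3*P
j(V) = 2*V
T(K) = 15 (T(K) = -(-15) = -5*(-3) = 15)
j(I)*T(-12) + E(y(2)) = (2*4)*15 + 2 = 8*15 + 2 = 120 + 2 = 122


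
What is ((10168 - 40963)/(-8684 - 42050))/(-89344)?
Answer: -30795/4532778496 ≈ -6.7938e-6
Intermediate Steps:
((10168 - 40963)/(-8684 - 42050))/(-89344) = -30795/(-50734)*(-1/89344) = -30795*(-1/50734)*(-1/89344) = (30795/50734)*(-1/89344) = -30795/4532778496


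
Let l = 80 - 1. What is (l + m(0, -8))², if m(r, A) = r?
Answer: 6241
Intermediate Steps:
l = 79
(l + m(0, -8))² = (79 + 0)² = 79² = 6241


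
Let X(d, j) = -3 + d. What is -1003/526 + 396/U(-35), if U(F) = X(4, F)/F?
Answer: -7291363/526 ≈ -13862.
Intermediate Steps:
U(F) = 1/F (U(F) = (-3 + 4)/F = 1/F)
-1003/526 + 396/U(-35) = -1003/526 + 396/(1/(-35)) = -1003*1/526 + 396/(-1/35) = -1003/526 + 396*(-35) = -1003/526 - 13860 = -7291363/526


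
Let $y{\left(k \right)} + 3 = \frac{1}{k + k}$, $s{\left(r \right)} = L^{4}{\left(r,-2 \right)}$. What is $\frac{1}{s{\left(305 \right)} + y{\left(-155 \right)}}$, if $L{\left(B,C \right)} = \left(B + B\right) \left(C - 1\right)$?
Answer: $\frac{310}{3476690675099069} \approx 8.9165 \cdot 10^{-14}$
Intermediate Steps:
$L{\left(B,C \right)} = 2 B \left(-1 + C\right)$
$s{\left(r \right)} = 1296 r^{4}$ ($s{\left(r \right)} = \left(2 r \left(-1 - 2\right)\right)^{4} = \left(2 r \left(-3\right)\right)^{4} = \left(- 6 r\right)^{4} = 1296 r^{4}$)
$y{\left(k \right)} = -3 + \frac{1}{2 k}$ ($y{\left(k \right)} = -3 + \frac{1}{k + k} = -3 + \frac{1}{2 k}$)
$\frac{1}{s{\left(305 \right)} + y{\left(-155 \right)}} = \frac{1}{1296 \cdot 305^{4} - \left(3 - \frac{1}{2 \left(-155\right)}\right)} = \frac{1}{1296 \cdot 8653650625 + \left(-3 + \frac{1}{2} \left(- \frac{1}{155}\right)\right)} = \frac{1}{11215131210000 - \frac{931}{310}} = \frac{1}{\frac{3476690675099069}{310}} = \frac{310}{3476690675099069}$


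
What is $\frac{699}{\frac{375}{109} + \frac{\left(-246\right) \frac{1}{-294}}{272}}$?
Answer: $\frac{1015473648}{5002469} \approx 202.99$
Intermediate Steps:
$\frac{699}{\frac{375}{109} + \frac{\left(-246\right) \frac{1}{-294}}{272}} = \frac{699}{375 \cdot \frac{1}{109} + \left(-246\right) \left(- \frac{1}{294}\right) \frac{1}{272}} = \frac{699}{\frac{375}{109} + \frac{41}{49} \cdot \frac{1}{272}} = \frac{699}{\frac{375}{109} + \frac{41}{13328}} = \frac{699}{\frac{5002469}{1452752}} = 699 \cdot \frac{1452752}{5002469} = \frac{1015473648}{5002469}$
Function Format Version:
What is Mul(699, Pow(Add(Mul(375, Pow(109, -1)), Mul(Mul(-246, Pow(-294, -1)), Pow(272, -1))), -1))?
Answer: Rational(1015473648, 5002469) ≈ 202.99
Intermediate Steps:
Mul(699, Pow(Add(Mul(375, Pow(109, -1)), Mul(Mul(-246, Pow(-294, -1)), Pow(272, -1))), -1)) = Mul(699, Pow(Add(Mul(375, Rational(1, 109)), Mul(Mul(-246, Rational(-1, 294)), Rational(1, 272))), -1)) = Mul(699, Pow(Add(Rational(375, 109), Mul(Rational(41, 49), Rational(1, 272))), -1)) = Mul(699, Pow(Add(Rational(375, 109), Rational(41, 13328)), -1)) = Mul(699, Pow(Rational(5002469, 1452752), -1)) = Mul(699, Rational(1452752, 5002469)) = Rational(1015473648, 5002469)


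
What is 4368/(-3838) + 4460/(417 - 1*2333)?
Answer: -3185821/919201 ≈ -3.4659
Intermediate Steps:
4368/(-3838) + 4460/(417 - 1*2333) = 4368*(-1/3838) + 4460/(417 - 2333) = -2184/1919 + 4460/(-1916) = -2184/1919 + 4460*(-1/1916) = -2184/1919 - 1115/479 = -3185821/919201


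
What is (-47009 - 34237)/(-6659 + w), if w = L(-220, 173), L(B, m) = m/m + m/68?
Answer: 1841576/150857 ≈ 12.207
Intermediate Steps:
L(B, m) = 1 + m/68 (L(B, m) = 1 + m*(1/68) = 1 + m/68)
w = 241/68 (w = 1 + (1/68)*173 = 1 + 173/68 = 241/68 ≈ 3.5441)
(-47009 - 34237)/(-6659 + w) = (-47009 - 34237)/(-6659 + 241/68) = -81246/(-452571/68) = -81246*(-68/452571) = 1841576/150857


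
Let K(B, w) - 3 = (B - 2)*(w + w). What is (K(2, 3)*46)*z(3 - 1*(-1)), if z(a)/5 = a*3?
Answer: 8280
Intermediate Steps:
K(B, w) = 3 + 2*w*(-2 + B) (K(B, w) = 3 + (B - 2)*(w + w) = 3 + (-2 + B)*(2*w) = 3 + 2*w*(-2 + B))
z(a) = 15*a (z(a) = 5*(a*3) = 5*(3*a) = 15*a)
(K(2, 3)*46)*z(3 - 1*(-1)) = ((3 - 4*3 + 2*2*3)*46)*(15*(3 - 1*(-1))) = ((3 - 12 + 12)*46)*(15*(3 + 1)) = (3*46)*(15*4) = 138*60 = 8280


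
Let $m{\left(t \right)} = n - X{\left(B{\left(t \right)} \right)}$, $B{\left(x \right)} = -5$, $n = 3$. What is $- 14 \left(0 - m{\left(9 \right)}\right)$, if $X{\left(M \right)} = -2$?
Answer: $70$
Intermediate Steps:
$m{\left(t \right)} = 5$ ($m{\left(t \right)} = 3 - -2 = 3 + 2 = 5$)
$- 14 \left(0 - m{\left(9 \right)}\right) = - 14 \left(0 - 5\right) = \left(-14\right) \left(-5\right) = 70$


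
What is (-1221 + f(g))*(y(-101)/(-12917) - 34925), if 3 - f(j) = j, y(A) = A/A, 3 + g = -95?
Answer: 505261373120/12917 ≈ 3.9116e+7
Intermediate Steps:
g = -98 (g = -3 - 95 = -98)
y(A) = 1
f(j) = 3 - j
(-1221 + f(g))*(y(-101)/(-12917) - 34925) = (-1221 + (3 - 1*(-98)))*(1/(-12917) - 34925) = (-1221 + (3 + 98))*(1*(-1/12917) - 34925) = (-1221 + 101)*(-1/12917 - 34925) = -1120*(-451126226/12917) = 505261373120/12917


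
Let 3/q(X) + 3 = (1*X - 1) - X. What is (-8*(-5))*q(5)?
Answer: -30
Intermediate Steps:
q(X) = -¾ (q(X) = 3/(-3 + ((1*X - 1) - X)) = 3/(-3 + ((X - 1) - X)) = 3/(-3 + ((-1 + X) - X)) = 3/(-3 - 1) = 3/(-4) = 3*(-¼) = -¾)
(-8*(-5))*q(5) = -8*(-5)*(-¾) = 40*(-¾) = -30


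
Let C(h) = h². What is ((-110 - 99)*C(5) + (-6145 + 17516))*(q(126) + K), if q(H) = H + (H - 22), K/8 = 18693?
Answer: 920511004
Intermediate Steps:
K = 149544 (K = 8*18693 = 149544)
q(H) = -22 + 2*H (q(H) = H + (-22 + H) = -22 + 2*H)
((-110 - 99)*C(5) + (-6145 + 17516))*(q(126) + K) = ((-110 - 99)*5² + (-6145 + 17516))*((-22 + 2*126) + 149544) = (-209*25 + 11371)*((-22 + 252) + 149544) = (-5225 + 11371)*(230 + 149544) = 6146*149774 = 920511004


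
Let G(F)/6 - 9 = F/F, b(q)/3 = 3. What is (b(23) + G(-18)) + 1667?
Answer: 1736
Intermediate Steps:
b(q) = 9 (b(q) = 3*3 = 9)
G(F) = 60 (G(F) = 54 + 6*(F/F) = 54 + 6*1 = 54 + 6 = 60)
(b(23) + G(-18)) + 1667 = (9 + 60) + 1667 = 69 + 1667 = 1736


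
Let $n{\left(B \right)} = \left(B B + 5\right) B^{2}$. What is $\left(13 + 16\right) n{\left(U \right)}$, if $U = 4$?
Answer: $9744$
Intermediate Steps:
$n{\left(B \right)} = B^{2} \left(5 + B^{2}\right)$ ($n{\left(B \right)} = \left(B^{2} + 5\right) B^{2} = \left(5 + B^{2}\right) B^{2} = B^{2} \left(5 + B^{2}\right)$)
$\left(13 + 16\right) n{\left(U \right)} = \left(13 + 16\right) 4^{2} \left(5 + 4^{2}\right) = 29 \cdot 16 \left(5 + 16\right) = 29 \cdot 16 \cdot 21 = 29 \cdot 336 = 9744$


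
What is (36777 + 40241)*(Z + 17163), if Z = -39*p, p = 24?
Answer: 1249771086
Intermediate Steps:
Z = -936 (Z = -39*24 = -936)
(36777 + 40241)*(Z + 17163) = (36777 + 40241)*(-936 + 17163) = 77018*16227 = 1249771086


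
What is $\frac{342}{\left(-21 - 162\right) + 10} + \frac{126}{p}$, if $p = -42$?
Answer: $- \frac{861}{173} \approx -4.9769$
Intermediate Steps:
$\frac{342}{\left(-21 - 162\right) + 10} + \frac{126}{p} = \frac{342}{\left(-21 - 162\right) + 10} + \frac{126}{-42} = \frac{342}{-183 + 10} + 126 \left(- \frac{1}{42}\right) = \frac{342}{-173} - 3 = 342 \left(- \frac{1}{173}\right) - 3 = - \frac{342}{173} - 3 = - \frac{861}{173}$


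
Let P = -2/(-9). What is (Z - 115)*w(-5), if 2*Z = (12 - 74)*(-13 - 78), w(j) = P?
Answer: 1804/3 ≈ 601.33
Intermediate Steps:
P = 2/9 (P = -2*(-⅑) = 2/9 ≈ 0.22222)
w(j) = 2/9
Z = 2821 (Z = ((12 - 74)*(-13 - 78))/2 = (-62*(-91))/2 = (½)*5642 = 2821)
(Z - 115)*w(-5) = (2821 - 115)*(2/9) = 2706*(2/9) = 1804/3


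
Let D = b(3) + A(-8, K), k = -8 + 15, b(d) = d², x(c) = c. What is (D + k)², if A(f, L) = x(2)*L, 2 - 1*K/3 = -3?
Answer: 2116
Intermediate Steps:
K = 15 (K = 6 - 3*(-3) = 6 + 9 = 15)
A(f, L) = 2*L
k = 7
D = 39 (D = 3² + 2*15 = 9 + 30 = 39)
(D + k)² = (39 + 7)² = 46² = 2116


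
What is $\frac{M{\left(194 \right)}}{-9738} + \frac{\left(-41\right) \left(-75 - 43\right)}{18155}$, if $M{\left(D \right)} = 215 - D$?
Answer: $\frac{15577063}{58931130} \approx 0.26433$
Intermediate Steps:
$\frac{M{\left(194 \right)}}{-9738} + \frac{\left(-41\right) \left(-75 - 43\right)}{18155} = \frac{215 - 194}{-9738} + \frac{\left(-41\right) \left(-75 - 43\right)}{18155} = \left(215 - 194\right) \left(- \frac{1}{9738}\right) + \left(-41\right) \left(-118\right) \frac{1}{18155} = 21 \left(- \frac{1}{9738}\right) + 4838 \cdot \frac{1}{18155} = - \frac{7}{3246} + \frac{4838}{18155} = \frac{15577063}{58931130}$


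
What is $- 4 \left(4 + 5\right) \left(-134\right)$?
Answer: $4824$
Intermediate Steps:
$- 4 \left(4 + 5\right) \left(-134\right) = \left(-4\right) 9 \left(-134\right) = \left(-36\right) \left(-134\right) = 4824$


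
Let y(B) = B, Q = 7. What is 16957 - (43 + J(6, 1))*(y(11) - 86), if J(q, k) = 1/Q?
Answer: 141349/7 ≈ 20193.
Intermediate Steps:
J(q, k) = 1/7
16957 - (43 + J(6, 1))*(y(11) - 86) = 16957 - (43 + 1/7)*(11 - 86) = 16957 - 302*(-75)/7 = 16957 - 1*(-22650/7) = 16957 + 22650/7 = 141349/7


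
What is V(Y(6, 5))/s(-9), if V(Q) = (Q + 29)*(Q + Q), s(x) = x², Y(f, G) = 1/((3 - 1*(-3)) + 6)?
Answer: 349/5832 ≈ 0.059842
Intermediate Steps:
Y(f, G) = 1/12 (Y(f, G) = 1/((3 + 3) + 6) = 1/(6 + 6) = 1/12)
V(Q) = 2*Q*(29 + Q) (V(Q) = (29 + Q)*(2*Q) = 2*Q*(29 + Q))
V(Y(6, 5))/s(-9) = (2*(1/12)*(29 + 1/12))/((-9)²) = (2*(1/12)*(349/12))/81 = (349/72)*(1/81) = 349/5832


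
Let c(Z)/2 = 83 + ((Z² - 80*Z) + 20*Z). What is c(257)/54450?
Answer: 16904/9075 ≈ 1.8627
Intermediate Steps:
c(Z) = 166 - 120*Z + 2*Z² (c(Z) = 2*(83 + ((Z² - 80*Z) + 20*Z)) = 2*(83 + (Z² - 60*Z)) = 2*(83 + Z² - 60*Z) = 166 - 120*Z + 2*Z²)
c(257)/54450 = (166 - 120*257 + 2*257²)/54450 = (166 - 30840 + 2*66049)*(1/54450) = (166 - 30840 + 132098)*(1/54450) = 101424*(1/54450) = 16904/9075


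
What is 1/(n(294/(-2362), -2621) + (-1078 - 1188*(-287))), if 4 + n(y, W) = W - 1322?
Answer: 1/335931 ≈ 2.9768e-6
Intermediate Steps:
n(y, W) = -1326 + W (n(y, W) = -4 + (W - 1322) = -4 + (-1322 + W) = -1326 + W)
1/(n(294/(-2362), -2621) + (-1078 - 1188*(-287))) = 1/((-1326 - 2621) + (-1078 - 1188*(-287))) = 1/(-3947 + (-1078 + 340956)) = 1/(-3947 + 339878) = 1/335931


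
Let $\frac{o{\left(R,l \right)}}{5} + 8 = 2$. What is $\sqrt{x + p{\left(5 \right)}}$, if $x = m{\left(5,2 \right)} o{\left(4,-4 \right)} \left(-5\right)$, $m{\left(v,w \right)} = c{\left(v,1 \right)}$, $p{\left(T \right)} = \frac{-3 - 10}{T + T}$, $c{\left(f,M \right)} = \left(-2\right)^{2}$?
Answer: $\frac{\sqrt{59870}}{10} \approx 24.468$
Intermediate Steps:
$o{\left(R,l \right)} = -30$ ($o{\left(R,l \right)} = -40 + 5 \cdot 2 = -40 + 10 = -30$)
$c{\left(f,M \right)} = 4$
$p{\left(T \right)} = - \frac{13}{2 T}$
$m{\left(v,w \right)} = 4$
$x = 600$ ($x = 4 \left(-30\right) \left(-5\right) = \left(-120\right) \left(-5\right) = 600$)
$\sqrt{x + p{\left(5 \right)}} = \sqrt{600 - \frac{13}{2 \cdot 5}} = \sqrt{600 - \frac{13}{10}} = \sqrt{\frac{5987}{10}} = \frac{\sqrt{59870}}{10}$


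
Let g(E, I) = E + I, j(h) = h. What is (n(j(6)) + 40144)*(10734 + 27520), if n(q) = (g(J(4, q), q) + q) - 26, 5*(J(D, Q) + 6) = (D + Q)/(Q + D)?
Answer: 7674555734/5 ≈ 1.5349e+9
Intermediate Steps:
J(D, Q) = -29/5 (J(D, Q) = -6 + ((D + Q)/(Q + D))/5 = -6 + ((D + Q)/(D + Q))/5 = -6 + (⅕)*1 = -6 + ⅕ = -29/5)
n(q) = -159/5 + 2*q (n(q) = ((-29/5 + q) + q) - 26 = (-29/5 + 2*q) - 26 = -159/5 + 2*q)
(n(j(6)) + 40144)*(10734 + 27520) = ((-159/5 + 2*6) + 40144)*(10734 + 27520) = ((-159/5 + 12) + 40144)*38254 = (-99/5 + 40144)*38254 = (200621/5)*38254 = 7674555734/5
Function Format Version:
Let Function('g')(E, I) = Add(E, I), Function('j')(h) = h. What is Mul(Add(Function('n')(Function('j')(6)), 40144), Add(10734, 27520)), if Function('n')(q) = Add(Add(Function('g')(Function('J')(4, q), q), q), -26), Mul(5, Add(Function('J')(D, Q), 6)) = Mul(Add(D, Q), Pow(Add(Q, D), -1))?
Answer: Rational(7674555734, 5) ≈ 1.5349e+9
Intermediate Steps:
Function('J')(D, Q) = Rational(-29, 5) (Function('J')(D, Q) = Add(-6, Mul(Rational(1, 5), Mul(Add(D, Q), Pow(Add(Q, D), -1)))) = Add(-6, Mul(Rational(1, 5), Mul(Add(D, Q), Pow(Add(D, Q), -1)))) = Add(-6, Mul(Rational(1, 5), 1)) = Add(-6, Rational(1, 5)) = Rational(-29, 5))
Function('n')(q) = Add(Rational(-159, 5), Mul(2, q)) (Function('n')(q) = Add(Add(Add(Rational(-29, 5), q), q), -26) = Add(Add(Rational(-29, 5), Mul(2, q)), -26) = Add(Rational(-159, 5), Mul(2, q)))
Mul(Add(Function('n')(Function('j')(6)), 40144), Add(10734, 27520)) = Mul(Add(Add(Rational(-159, 5), Mul(2, 6)), 40144), Add(10734, 27520)) = Mul(Add(Add(Rational(-159, 5), 12), 40144), 38254) = Mul(Add(Rational(-99, 5), 40144), 38254) = Mul(Rational(200621, 5), 38254) = Rational(7674555734, 5)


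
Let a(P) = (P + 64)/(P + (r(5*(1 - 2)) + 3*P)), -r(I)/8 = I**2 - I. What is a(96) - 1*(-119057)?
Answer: 1071523/9 ≈ 1.1906e+5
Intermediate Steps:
r(I) = -8*I**2 + 8*I (r(I) = -8*(I**2 - I) = -8*I**2 + 8*I)
a(P) = (64 + P)/(-240 + 4*P) (a(P) = (P + 64)/(P + (8*(5*(1 - 2))*(1 - 5*(1 - 2)) + 3*P)) = (64 + P)/(P + (8*(5*(-1))*(1 - 5*(-1)) + 3*P)) = (64 + P)/(P + (8*(-5)*(1 - 1*(-5)) + 3*P)) = (64 + P)/(P + (8*(-5)*(1 + 5) + 3*P)) = (64 + P)/(P + (8*(-5)*6 + 3*P)) = (64 + P)/(P + (-240 + 3*P)) = (64 + P)/(-240 + 4*P))
a(96) - 1*(-119057) = (64 + 96)/(4*(-60 + 96)) - 1*(-119057) = (1/4)*160/36 + 119057 = (1/4)*(1/36)*160 + 119057 = 10/9 + 119057 = 1071523/9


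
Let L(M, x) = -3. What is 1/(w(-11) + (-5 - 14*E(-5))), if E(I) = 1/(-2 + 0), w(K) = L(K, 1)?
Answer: -1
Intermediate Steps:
w(K) = -3
E(I) = -½ (E(I) = 1/(-2) = -½)
1/(w(-11) + (-5 - 14*E(-5))) = 1/(-3 + (-5 - 14*(-½))) = 1/(-3 + (-5 + 7)) = 1/(-3 + 2) = 1/(-1) = -1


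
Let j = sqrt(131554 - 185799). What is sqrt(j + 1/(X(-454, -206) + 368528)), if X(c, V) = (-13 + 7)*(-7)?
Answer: sqrt(368570 + 135843844900*I*sqrt(54245))/368570 ≈ 10.791 + 10.791*I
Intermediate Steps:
j = I*sqrt(54245) (j = sqrt(-54245) = I*sqrt(54245) ≈ 232.91*I)
X(c, V) = 42 (X(c, V) = -6*(-7) = 42)
sqrt(j + 1/(X(-454, -206) + 368528)) = sqrt(I*sqrt(54245) + 1/(42 + 368528)) = sqrt(I*sqrt(54245) + 1/368570) = sqrt(1/368570 + I*sqrt(54245))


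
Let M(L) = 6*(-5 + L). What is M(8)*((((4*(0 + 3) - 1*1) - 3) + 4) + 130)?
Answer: 2556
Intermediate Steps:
M(L) = -30 + 6*L
M(8)*((((4*(0 + 3) - 1*1) - 3) + 4) + 130) = (-30 + 6*8)*((((4*(0 + 3) - 1*1) - 3) + 4) + 130) = (-30 + 48)*((((4*3 - 1) - 3) + 4) + 130) = 18*((((12 - 1) - 3) + 4) + 130) = 18*(((11 - 3) + 4) + 130) = 18*((8 + 4) + 130) = 18*(12 + 130) = 18*142 = 2556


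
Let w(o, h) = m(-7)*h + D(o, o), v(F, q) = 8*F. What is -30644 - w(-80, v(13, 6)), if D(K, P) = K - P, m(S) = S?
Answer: -29916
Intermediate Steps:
w(o, h) = -7*h (w(o, h) = -7*h + (o - o) = -7*h + 0 = -7*h)
-30644 - w(-80, v(13, 6)) = -30644 - (-7)*8*13 = -30644 - (-7)*104 = -30644 - 1*(-728) = -30644 + 728 = -29916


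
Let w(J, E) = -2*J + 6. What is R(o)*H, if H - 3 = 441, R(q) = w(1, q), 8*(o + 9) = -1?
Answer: 1776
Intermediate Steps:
o = -73/8 (o = -9 + (⅛)*(-1) = -9 - ⅛ = -73/8 ≈ -9.1250)
w(J, E) = 6 - 2*J
R(q) = 4 (R(q) = 6 - 2*1 = 6 - 2 = 4)
H = 444 (H = 3 + 441 = 444)
R(o)*H = 4*444 = 1776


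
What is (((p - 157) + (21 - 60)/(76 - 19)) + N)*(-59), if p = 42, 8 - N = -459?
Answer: -393825/19 ≈ -20728.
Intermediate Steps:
N = 467 (N = 8 - 1*(-459) = 8 + 459 = 467)
(((p - 157) + (21 - 60)/(76 - 19)) + N)*(-59) = (((42 - 157) + (21 - 60)/(76 - 19)) + 467)*(-59) = ((-115 - 39/57) + 467)*(-59) = ((-115 - 39*1/57) + 467)*(-59) = ((-115 - 13/19) + 467)*(-59) = (-2198/19 + 467)*(-59) = (6675/19)*(-59) = -393825/19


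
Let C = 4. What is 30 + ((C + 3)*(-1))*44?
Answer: -278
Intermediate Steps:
30 + ((C + 3)*(-1))*44 = 30 + ((4 + 3)*(-1))*44 = 30 + (7*(-1))*44 = 30 - 7*44 = 30 - 308 = -278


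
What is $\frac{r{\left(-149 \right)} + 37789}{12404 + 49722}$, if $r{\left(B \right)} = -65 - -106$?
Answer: $\frac{18915}{31063} \approx 0.60892$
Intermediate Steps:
$r{\left(B \right)} = 41$ ($r{\left(B \right)} = -65 + 106 = 41$)
$\frac{r{\left(-149 \right)} + 37789}{12404 + 49722} = \frac{41 + 37789}{12404 + 49722} = \frac{37830}{62126} = 37830 \cdot \frac{1}{62126} = \frac{18915}{31063}$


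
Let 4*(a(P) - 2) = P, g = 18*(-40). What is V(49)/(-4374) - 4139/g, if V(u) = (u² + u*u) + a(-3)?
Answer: 813647/174960 ≈ 4.6505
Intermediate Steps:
g = -720
a(P) = 2 + P/4
V(u) = 5/4 + 2*u² (V(u) = (u² + u*u) + (2 + (¼)*(-3)) = (u² + u²) + (2 - ¾) = 2*u² + 5/4 = 5/4 + 2*u²)
V(49)/(-4374) - 4139/g = (5/4 + 2*49²)/(-4374) - 4139/(-720) = (5/4 + 2*2401)*(-1/4374) - 4139*(-1/720) = (5/4 + 4802)*(-1/4374) + 4139/720 = (19213/4)*(-1/4374) + 4139/720 = -19213/17496 + 4139/720 = 813647/174960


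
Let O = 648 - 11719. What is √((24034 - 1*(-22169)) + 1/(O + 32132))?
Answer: 2*√5123516757106/21061 ≈ 214.95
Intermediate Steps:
O = -11071
√((24034 - 1*(-22169)) + 1/(O + 32132)) = √((24034 - 1*(-22169)) + 1/(-11071 + 32132)) = √((24034 + 22169) + 1/21061) = √(46203 + 1/21061) = √(973081384/21061) = 2*√5123516757106/21061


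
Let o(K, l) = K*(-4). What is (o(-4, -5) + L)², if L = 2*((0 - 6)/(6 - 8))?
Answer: 484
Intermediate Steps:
o(K, l) = -4*K
L = 6 (L = 2*(-6/(-2)) = 2*(-6*(-½)) = 2*3 = 6)
(o(-4, -5) + L)² = (-4*(-4) + 6)² = (16 + 6)² = 22² = 484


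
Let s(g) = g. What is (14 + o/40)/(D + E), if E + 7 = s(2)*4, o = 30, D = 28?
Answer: 59/116 ≈ 0.50862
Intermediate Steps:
E = 1 (E = -7 + 2*4 = -7 + 8 = 1)
(14 + o/40)/(D + E) = (14 + 30/40)/(28 + 1) = (14 + 30*(1/40))/29 = (14 + 3/4)*(1/29) = (59/4)*(1/29) = 59/116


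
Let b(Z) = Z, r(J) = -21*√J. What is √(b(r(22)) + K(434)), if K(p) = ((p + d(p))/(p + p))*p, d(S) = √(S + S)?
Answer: √(217 + √217 - 21*√22) ≈ 11.543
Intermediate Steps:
d(S) = √2*√S (d(S) = √(2*S) = √2*√S)
K(p) = p/2 + √2*√p/2 (K(p) = ((p + √2*√p)/(p + p))*p = ((p + √2*√p)/((2*p)))*p = ((p + √2*√p)*(1/(2*p)))*p = ((p + √2*√p)/(2*p))*p = p/2 + √2*√p/2)
√(b(r(22)) + K(434)) = √(-21*√22 + ((½)*434 + √2*√434/2)) = √(-21*√22 + (217 + √217)) = √(217 + √217 - 21*√22)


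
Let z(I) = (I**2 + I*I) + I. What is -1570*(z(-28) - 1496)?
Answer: -69080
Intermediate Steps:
z(I) = I + 2*I**2 (z(I) = (I**2 + I**2) + I = 2*I**2 + I = I + 2*I**2)
-1570*(z(-28) - 1496) = -1570*(-28*(1 + 2*(-28)) - 1496) = -1570*(-28*(1 - 56) - 1496) = -1570*(-28*(-55) - 1496) = -1570*(1540 - 1496) = -1570*44 = -69080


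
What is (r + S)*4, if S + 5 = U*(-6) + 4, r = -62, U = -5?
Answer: -132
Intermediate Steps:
S = 29 (S = -5 + (-5*(-6) + 4) = -5 + (30 + 4) = -5 + 34 = 29)
(r + S)*4 = (-62 + 29)*4 = -33*4 = -132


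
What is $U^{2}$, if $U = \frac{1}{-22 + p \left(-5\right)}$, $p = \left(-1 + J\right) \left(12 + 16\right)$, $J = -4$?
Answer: $\frac{1}{459684} \approx 2.1754 \cdot 10^{-6}$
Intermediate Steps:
$p = -140$ ($p = \left(-1 - 4\right) \left(12 + 16\right) = \left(-5\right) 28 = -140$)
$U = \frac{1}{678}$ ($U = \frac{1}{-22 - -700} = \frac{1}{-22 + 700} = \frac{1}{678} \approx 0.0014749$)
$U^{2} = \left(\frac{1}{678}\right)^{2} = \frac{1}{459684}$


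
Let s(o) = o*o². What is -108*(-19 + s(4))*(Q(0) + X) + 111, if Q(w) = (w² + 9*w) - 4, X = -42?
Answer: 223671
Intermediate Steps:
s(o) = o³
Q(w) = -4 + w² + 9*w
-108*(-19 + s(4))*(Q(0) + X) + 111 = -108*(-19 + 4³)*((-4 + 0² + 9*0) - 42) + 111 = -108*(-19 + 64)*((-4 + 0 + 0) - 42) + 111 = -4860*(-4 - 42) + 111 = -4860*(-46) + 111 = -108*(-2070) + 111 = 223560 + 111 = 223671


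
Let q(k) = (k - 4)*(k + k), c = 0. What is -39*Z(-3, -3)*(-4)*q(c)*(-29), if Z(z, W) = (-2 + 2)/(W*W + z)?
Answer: 0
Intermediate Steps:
q(k) = 2*k*(-4 + k) (q(k) = (-4 + k)*(2*k) = 2*k*(-4 + k))
Z(z, W) = 0 (Z(z, W) = 0/(W² + z) = 0/(z + W²) = 0)
-39*Z(-3, -3)*(-4)*q(c)*(-29) = -39*0*(-4)*2*0*(-4 + 0)*(-29) = -0*2*0*(-4)*(-29) = -0*0*(-29) = -39*0*(-29) = 0*(-29) = 0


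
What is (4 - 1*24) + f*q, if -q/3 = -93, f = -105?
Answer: -29315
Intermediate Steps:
q = 279 (q = -3*(-93) = 279)
(4 - 1*24) + f*q = (4 - 1*24) - 105*279 = (4 - 24) - 29295 = -20 - 29295 = -29315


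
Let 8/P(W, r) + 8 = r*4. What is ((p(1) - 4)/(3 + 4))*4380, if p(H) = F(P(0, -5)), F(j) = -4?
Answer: -35040/7 ≈ -5005.7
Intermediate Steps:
P(W, r) = 8/(-8 + 4*r) (P(W, r) = 8/(-8 + r*4) = 8/(-8 + 4*r))
p(H) = -4
((p(1) - 4)/(3 + 4))*4380 = ((-4 - 4)/(3 + 4))*4380 = -8/7*4380 = -35040/7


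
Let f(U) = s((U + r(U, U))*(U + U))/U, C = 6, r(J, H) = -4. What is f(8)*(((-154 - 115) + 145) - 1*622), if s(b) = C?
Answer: -1119/2 ≈ -559.50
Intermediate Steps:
s(b) = 6
f(U) = 6/U
f(8)*(((-154 - 115) + 145) - 1*622) = (6/8)*(((-154 - 115) + 145) - 1*622) = (6*(1/8))*((-269 + 145) - 622) = 3*(-124 - 622)/4 = (3/4)*(-746) = -1119/2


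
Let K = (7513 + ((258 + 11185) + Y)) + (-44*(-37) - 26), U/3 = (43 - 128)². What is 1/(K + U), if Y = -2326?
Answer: 1/39907 ≈ 2.5058e-5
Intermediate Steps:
U = 21675 (U = 3*(43 - 128)² = 3*(-85)² = 3*7225 = 21675)
K = 18232 (K = (7513 + ((258 + 11185) - 2326)) + (-44*(-37) - 26) = (7513 + (11443 - 2326)) + (1628 - 26) = (7513 + 9117) + 1602 = 16630 + 1602 = 18232)
1/(K + U) = 1/(18232 + 21675) = 1/39907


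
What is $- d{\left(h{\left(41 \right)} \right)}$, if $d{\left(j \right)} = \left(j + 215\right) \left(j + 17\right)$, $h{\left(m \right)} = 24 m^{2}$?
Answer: $-1637001799$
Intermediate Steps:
$d{\left(j \right)} = \left(17 + j\right) \left(215 + j\right)$ ($d{\left(j \right)} = \left(215 + j\right) \left(17 + j\right) = \left(17 + j\right) \left(215 + j\right)$)
$- d{\left(h{\left(41 \right)} \right)} = - (3655 + \left(24 \cdot 41^{2}\right)^{2} + 232 \cdot 24 \cdot 41^{2}) = - (3655 + \left(24 \cdot 1681\right)^{2} + 232 \cdot 24 \cdot 1681) = - (3655 + 40344^{2} + 232 \cdot 40344) = - (3655 + 1627638336 + 9359808) = \left(-1\right) 1637001799 = -1637001799$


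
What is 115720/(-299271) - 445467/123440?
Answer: -147599831357/36942012240 ≈ -3.9954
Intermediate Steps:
115720/(-299271) - 445467/123440 = 115720*(-1/299271) - 445467*1/123440 = -115720/299271 - 445467/123440 = -147599831357/36942012240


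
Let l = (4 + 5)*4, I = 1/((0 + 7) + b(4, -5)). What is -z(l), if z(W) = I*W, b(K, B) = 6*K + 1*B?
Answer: -18/13 ≈ -1.3846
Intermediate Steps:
b(K, B) = B + 6*K (b(K, B) = 6*K + B = B + 6*K)
I = 1/26 (I = 1/((0 + 7) + (-5 + 6*4)) = 1/(7 + (-5 + 24)) = 1/(7 + 19) = 1/26 ≈ 0.038462)
l = 36 (l = 9*4 = 36)
z(W) = W/26
-z(l) = -36/26 = -1*18/13 = -18/13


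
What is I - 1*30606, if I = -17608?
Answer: -48214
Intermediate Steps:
I - 1*30606 = -17608 - 1*30606 = -17608 - 30606 = -48214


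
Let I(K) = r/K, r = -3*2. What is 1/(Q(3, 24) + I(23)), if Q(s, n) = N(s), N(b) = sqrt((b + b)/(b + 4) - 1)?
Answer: -966/781 - 529*I*sqrt(7)/781 ≈ -1.2369 - 1.7921*I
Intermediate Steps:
r = -6
N(b) = sqrt(-1 + 2*b/(4 + b)) (N(b) = sqrt((2*b)/(4 + b) - 1) = sqrt(2*b/(4 + b) - 1) = sqrt(-1 + 2*b/(4 + b)))
Q(s, n) = sqrt((-4 + s)/(4 + s))
I(K) = -6/K
1/(Q(3, 24) + I(23)) = 1/(sqrt((-4 + 3)/(4 + 3)) - 6/23) = 1/(sqrt(-1/7) - 6*1/23) = 1/(sqrt((1/7)*(-1)) - 6/23) = 1/(sqrt(-1/7) - 6/23) = 1/(I*sqrt(7)/7 - 6/23) = 1/(-6/23 + I*sqrt(7)/7)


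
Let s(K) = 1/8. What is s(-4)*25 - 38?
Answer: -279/8 ≈ -34.875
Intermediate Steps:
s(K) = ⅛
s(-4)*25 - 38 = (⅛)*25 - 38 = 25/8 - 38 = -279/8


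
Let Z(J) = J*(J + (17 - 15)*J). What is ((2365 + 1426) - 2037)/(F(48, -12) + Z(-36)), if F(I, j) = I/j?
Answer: 877/1942 ≈ 0.45160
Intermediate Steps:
Z(J) = 3*J² (Z(J) = J*(J + 2*J) = J*(3*J) = 3*J²)
((2365 + 1426) - 2037)/(F(48, -12) + Z(-36)) = ((2365 + 1426) - 2037)/(48/(-12) + 3*(-36)²) = (3791 - 2037)/(48*(-1/12) + 3*1296) = 1754/(-4 + 3888) = 1754/3884 = 1754*(1/3884) = 877/1942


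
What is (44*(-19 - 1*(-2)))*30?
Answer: -22440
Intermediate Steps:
(44*(-19 - 1*(-2)))*30 = (44*(-19 + 2))*30 = (44*(-17))*30 = -748*30 = -22440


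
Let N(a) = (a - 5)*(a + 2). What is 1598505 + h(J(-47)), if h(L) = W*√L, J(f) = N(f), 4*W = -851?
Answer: 1598505 - 2553*√65/2 ≈ 1.5882e+6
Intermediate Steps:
W = -851/4 (W = (¼)*(-851) = -851/4 ≈ -212.75)
N(a) = (-5 + a)*(2 + a)
J(f) = -10 + f² - 3*f
h(L) = -851*√L/4
1598505 + h(J(-47)) = 1598505 - 851*√(-10 + (-47)² - 3*(-47))/4 = 1598505 - 851*√(-10 + 2209 + 141)/4 = 1598505 - 2553*√65/2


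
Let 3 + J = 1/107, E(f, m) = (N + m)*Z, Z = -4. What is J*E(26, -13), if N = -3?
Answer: -20480/107 ≈ -191.40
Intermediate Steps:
E(f, m) = 12 - 4*m (E(f, m) = (-3 + m)*(-4) = 12 - 4*m)
J = -320/107 (J = -3 + 1/107 = -320/107 ≈ -2.9907)
J*E(26, -13) = -320*(12 - 4*(-13))/107 = -320*(12 + 52)/107 = -320/107*64 = -20480/107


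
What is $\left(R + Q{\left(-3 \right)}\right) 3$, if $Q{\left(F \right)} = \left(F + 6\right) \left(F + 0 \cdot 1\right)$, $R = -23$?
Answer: $-96$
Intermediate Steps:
$Q{\left(F \right)} = F \left(6 + F\right)$ ($Q{\left(F \right)} = \left(6 + F\right) \left(F + 0\right) = \left(6 + F\right) F = F \left(6 + F\right)$)
$\left(R + Q{\left(-3 \right)}\right) 3 = \left(-23 - 3 \left(6 - 3\right)\right) 3 = \left(-23 - 9\right) 3 = \left(-32\right) 3 = -96$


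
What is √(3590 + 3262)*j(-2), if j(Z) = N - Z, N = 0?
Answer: 4*√1713 ≈ 165.55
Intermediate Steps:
j(Z) = -Z (j(Z) = 0 - Z = -Z)
√(3590 + 3262)*j(-2) = √(3590 + 3262)*(-1*(-2)) = √6852*2 = (2*√1713)*2 = 4*√1713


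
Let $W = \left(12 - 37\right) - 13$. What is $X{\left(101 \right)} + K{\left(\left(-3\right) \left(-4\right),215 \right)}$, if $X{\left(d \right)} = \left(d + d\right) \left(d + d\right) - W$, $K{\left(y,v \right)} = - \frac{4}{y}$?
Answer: $\frac{122525}{3} \approx 40842.0$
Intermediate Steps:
$W = -38$ ($W = -25 - 13 = -38$)
$X{\left(d \right)} = 38 + 4 d^{2}$ ($X{\left(d \right)} = \left(d + d\right) \left(d + d\right) - -38 = 2 d 2 d + 38 = 4 d^{2} + 38 = 38 + 4 d^{2}$)
$X{\left(101 \right)} + K{\left(\left(-3\right) \left(-4\right),215 \right)} = \left(38 + 4 \cdot 101^{2}\right) - \frac{4}{\left(-3\right) \left(-4\right)} = \left(38 + 4 \cdot 10201\right) - \frac{4}{12} = \left(38 + 40804\right) - \frac{1}{3} = 40842 - \frac{1}{3} = \frac{122525}{3}$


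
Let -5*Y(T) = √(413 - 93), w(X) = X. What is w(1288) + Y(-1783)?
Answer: 1288 - 8*√5/5 ≈ 1284.4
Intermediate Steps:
Y(T) = -8*√5/5 (Y(T) = -√(413 - 93)/5 = -8*√5/5)
w(1288) + Y(-1783) = 1288 - 8*√5/5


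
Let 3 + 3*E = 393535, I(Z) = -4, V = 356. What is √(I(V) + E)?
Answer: 4*√73785/3 ≈ 362.18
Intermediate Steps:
E = 393532/3 (E = -1 + (⅓)*393535 = -1 + 393535/3 = 393532/3 ≈ 1.3118e+5)
√(I(V) + E) = √(-4 + 393532/3) = √(393520/3) = 4*√73785/3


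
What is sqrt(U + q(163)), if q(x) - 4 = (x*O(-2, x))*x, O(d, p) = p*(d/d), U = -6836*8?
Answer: sqrt(4276063) ≈ 2067.9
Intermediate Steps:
U = -54688
O(d, p) = p (O(d, p) = p*1 = p)
q(x) = 4 + x**3 (q(x) = 4 + (x*x)*x = 4 + x**2*x = 4 + x**3)
sqrt(U + q(163)) = sqrt(-54688 + (4 + 163**3)) = sqrt(-54688 + (4 + 4330747)) = sqrt(-54688 + 4330751) = sqrt(4276063)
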